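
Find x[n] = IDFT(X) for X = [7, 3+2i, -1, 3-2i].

x[n] = (1/4) Σ(k=0 to 3) X[k] · e^(2πikn/4)

Computing each x[n]:
x[0] = 3
x[1] = 1
x[2] = 0
x[3] = 3

x = [3, 1, 0, 3]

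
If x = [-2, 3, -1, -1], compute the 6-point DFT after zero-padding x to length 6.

Original 4-point DFT: [-1, -1-4i, -5, -1+4i]
Zero-padded 6-point DFT provides frequency interpolation.

DFT_6([x, 0, ...]) = [-1, 1.0000-1.7321i, -4.0000-3.4641i, -5, -4.0000+3.4641i, 1.0000+1.7321i]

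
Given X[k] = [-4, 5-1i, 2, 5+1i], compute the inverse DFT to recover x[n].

x[n] = (1/4) Σ(k=0 to 3) X[k] · e^(2πikn/4)

Computing each x[n]:
x[0] = 2
x[1] = -1
x[2] = -3
x[3] = -2

x = [2, -1, -3, -2]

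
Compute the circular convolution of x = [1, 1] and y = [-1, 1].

(x ⊛ y)[n] = Σ(m=0 to 1) x[m] · y[(n-m) mod 2]

Computing each output sample:
(x ⊛ y)[0] = 0
(x ⊛ y)[1] = 0

x ⊛ y = [0, 0]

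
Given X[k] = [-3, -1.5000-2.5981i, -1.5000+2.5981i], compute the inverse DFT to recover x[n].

x[n] = (1/3) Σ(k=0 to 2) X[k] · e^(2πikn/3)

Computing each x[n]:
x[0] = -2
x[1] = 1
x[2] = -2

x = [-2, 1, -2]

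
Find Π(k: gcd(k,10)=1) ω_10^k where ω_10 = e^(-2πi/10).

The primitive 10th roots of unity are ω_10^k for k coprime to 10: k ∈ {1, 3, 7, 9}
Their product equals the constant term of the cyclotomic polynomial Φ_10(x) up to sign.
For n ≥ 3, the product of all primitive nth roots of unity is 1. (For n=1 it is 1; for n=2 it is -1.)

1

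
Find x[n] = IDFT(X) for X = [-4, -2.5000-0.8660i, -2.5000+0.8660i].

x[n] = (1/3) Σ(k=0 to 2) X[k] · e^(2πikn/3)

Computing each x[n]:
x[0] = -3
x[1] = 0
x[2] = -1

x = [-3, 0, -1]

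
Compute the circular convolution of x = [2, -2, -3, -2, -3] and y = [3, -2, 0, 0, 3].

(x ⊛ y)[n] = Σ(m=0 to 4) x[m] · y[(n-m) mod 5]

Computing each output sample:
(x ⊛ y)[0] = 6
(x ⊛ y)[1] = -19
(x ⊛ y)[2] = -11
(x ⊛ y)[3] = -9
(x ⊛ y)[4] = 1

x ⊛ y = [6, -19, -11, -9, 1]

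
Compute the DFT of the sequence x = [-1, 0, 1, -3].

X[k] = Σ(n=0 to 3) x[n] · ω_4^(nk)
where ω_4 = e^(-2πi/4)

Computing each X[k]:
X[0] = -3
X[1] = -2-3i
X[2] = 3
X[3] = -2+3i

X = [-3, -2-3i, 3, -2+3i]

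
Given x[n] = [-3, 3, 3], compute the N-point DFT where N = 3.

X[k] = Σ(n=0 to 2) x[n] · ω_3^(nk)
where ω_3 = e^(-2πi/3)

Computing each X[k]:
X[0] = 3
X[1] = -6
X[2] = -6

X = [3, -6, -6]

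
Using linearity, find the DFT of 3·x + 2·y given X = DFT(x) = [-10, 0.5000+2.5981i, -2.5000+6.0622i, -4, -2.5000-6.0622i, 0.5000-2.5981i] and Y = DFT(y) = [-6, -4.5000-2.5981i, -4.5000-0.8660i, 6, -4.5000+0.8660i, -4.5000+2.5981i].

By linearity: DFT(3x + 2y) = 3·DFT(x) + 2·DFT(y)
= 3·[-10, 0.5000+2.5981i, -2.5000+6.0622i, -4, -2.5000-6.0622i, 0.5000-2.5981i] + 2·[-6, -4.5000-2.5981i, -4.5000-0.8660i, 6, -4.5000+0.8660i, -4.5000+2.5981i]

Computing element-wise:
Z[0] = 3·(-10) + 2·(-6) = -42
Z[1] = 3·(0.5000+2.5981i) + 2·(-4.5000-2.5981i) = -7.5000+2.5981i
Z[2] = 3·(-2.5000+6.0622i) + 2·(-4.5000-0.8660i) = -16.5000+16.4546i
Z[3] = 3·(-4) + 2·(6) = 0
Z[4] = 3·(-2.5000-6.0622i) + 2·(-4.5000+0.8660i) = -16.5000-16.4546i
Z[5] = 3·(0.5000-2.5981i) + 2·(-4.5000+2.5981i) = -7.5000-2.5981i

DFT(3x + 2y) = 3·X + 2·Y = [-42, -7.5000+2.5981i, -16.5000+16.4546i, 0, -16.5000-16.4546i, -7.5000-2.5981i]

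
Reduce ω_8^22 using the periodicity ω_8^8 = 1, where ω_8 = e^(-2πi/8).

Since ω_8^8 = 1, powers reduce modulo 8.
22 mod 8 = 6
So ω_8^22 = ω_8^6 = e^(-2πi·6/8)

ω_8^22 = ω_8^6 = 1i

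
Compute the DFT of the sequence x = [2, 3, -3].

X[k] = Σ(n=0 to 2) x[n] · ω_3^(nk)
where ω_3 = e^(-2πi/3)

Computing each X[k]:
X[0] = 2
X[1] = 2.0000-5.1962i
X[2] = 2.0000+5.1962i

X = [2, 2.0000-5.1962i, 2.0000+5.1962i]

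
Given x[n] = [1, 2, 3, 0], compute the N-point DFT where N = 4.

X[k] = Σ(n=0 to 3) x[n] · ω_4^(nk)
where ω_4 = e^(-2πi/4)

Computing each X[k]:
X[0] = 6
X[1] = -2-2i
X[2] = 2
X[3] = -2+2i

X = [6, -2-2i, 2, -2+2i]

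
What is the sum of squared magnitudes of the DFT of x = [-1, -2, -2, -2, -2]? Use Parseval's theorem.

Parseval: Σ|x[n]|² = (1/N)Σ|X[k]|², so Σ|X[k]|² = N·Σ|x[n]|² = 5·17.0000

Σ|X[k]|² = N·Σ|x[n]|² = 5·17.0000 = 85.0000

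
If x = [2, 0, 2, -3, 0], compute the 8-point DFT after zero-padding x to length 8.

Original 5-point DFT: [1, 2.8090-2.9389i, 1.6910+4.7553i, 1.6910-4.7553i, 2.8090+2.9389i]
Zero-padded 8-point DFT provides frequency interpolation.

DFT_8([x, 0, ...]) = [1, 4.1213+0.1213i, -3i, -0.1213+4.1213i, 7, -0.1213-4.1213i, 3i, 4.1213-0.1213i]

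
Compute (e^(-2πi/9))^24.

Since ω_9^9 = 1, powers reduce modulo 9.
24 mod 9 = 6
So ω_9^24 = ω_9^6 = e^(-2πi·6/9)

ω_9^24 = ω_9^6 = -0.5000+0.8660i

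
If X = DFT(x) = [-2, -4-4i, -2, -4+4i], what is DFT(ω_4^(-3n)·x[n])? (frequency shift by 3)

Modulation property: DFT(ω_4^(-3n)·x[n]) = X[(k-3) mod 4], so circularly shift X by 3 positions.

X[k-3] = [-4-4i, -2, -4+4i, -2]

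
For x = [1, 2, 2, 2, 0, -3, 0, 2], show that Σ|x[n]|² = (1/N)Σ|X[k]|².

Time domain:
Σ|x[n]|² = |1|² + |2|² + |2|² + |2|² + |0|² + |-3|² + |0|² + |2|² = 26.0000

Frequency domain:
(1/8)Σ|X[k]|² = (1/8)(|6|² + |4.5355-5.5355i|² + |-1+5i|² + |-2.5355-1.5355i|² + |0|² + |-2.5355+1.5355i|² + |-1-5i|² + |4.5355+5.5355i|²) = (1/8)·208.0000 = 26.0000

Both sides agree, confirming Parseval's theorem.

Σ|x[n]|² = (1/N)Σ|X[k]|² = 26.0000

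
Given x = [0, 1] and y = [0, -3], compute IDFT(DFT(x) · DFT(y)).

(x ⊛ y)[n] = Σ(m=0 to 1) x[m] · y[(n-m) mod 2]

Computing each output sample:
(x ⊛ y)[0] = -3
(x ⊛ y)[1] = 0

x ⊛ y = [-3, 0]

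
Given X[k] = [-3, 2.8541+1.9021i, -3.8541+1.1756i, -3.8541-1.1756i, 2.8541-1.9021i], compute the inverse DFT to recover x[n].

x[n] = (1/5) Σ(k=0 to 4) X[k] · e^(2πikn/5)

Computing each x[n]:
x[0] = -1
x[1] = 0
x[2] = -2
x[3] = -2
x[4] = 2

x = [-1, 0, -2, -2, 2]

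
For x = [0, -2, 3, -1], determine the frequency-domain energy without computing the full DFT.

Parseval: Σ|x[n]|² = (1/N)Σ|X[k]|², so Σ|X[k]|² = N·Σ|x[n]|² = 4·14.0000

Σ|X[k]|² = N·Σ|x[n]|² = 4·14.0000 = 56.0000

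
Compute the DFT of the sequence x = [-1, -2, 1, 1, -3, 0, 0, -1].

X[k] = Σ(n=0 to 7) x[n] · ω_8^(nk)
where ω_8 = e^(-2πi/8)

Computing each X[k]:
X[0] = -5
X[1] = -0.8284-1.0000i
X[2] = -5+2i
X[3] = 4.8284+1.0000i
X[4] = -1
X[5] = 4.8284-1.0000i
X[6] = -5-2i
X[7] = -0.8284+1.0000i

X = [-5, -0.8284-1.0000i, -5+2i, 4.8284+1.0000i, -1, 4.8284-1.0000i, -5-2i, -0.8284+1.0000i]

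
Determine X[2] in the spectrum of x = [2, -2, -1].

X[2] = Σ(n=0 to 2) x[n] · ω_3^(2n) where ω_3 = e^(-2πi/3)
= (2)·ω_3^0 + (-2)·ω_3^2 + (-1)·ω_3^4

X[2] = 3.5000-0.8660i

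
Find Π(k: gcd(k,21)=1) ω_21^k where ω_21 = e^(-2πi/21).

The primitive 21st roots of unity are ω_21^k for k coprime to 21: k ∈ {1, 2, 4, 5, 8, 10, 11, 13, 16, 17, 19, 20}
Their product equals the constant term of the cyclotomic polynomial Φ_21(x) up to sign.
For n ≥ 3, the product of all primitive nth roots of unity is 1. (For n=1 it is 1; for n=2 it is -1.)

1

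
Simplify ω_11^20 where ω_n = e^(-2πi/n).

Since ω_11^11 = 1, powers reduce modulo 11.
20 mod 11 = 9
So ω_11^20 = ω_11^9 = e^(-2πi·9/11)

ω_11^20 = ω_11^9 = 0.4154+0.9096i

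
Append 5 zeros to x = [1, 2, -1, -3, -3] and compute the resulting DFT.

Original 5-point DFT: [-4, 3.9271-5.9309i, 0.5729-1.0368i, 0.5729+1.0368i, 3.9271+5.9309i]
Zero-padded 10-point DFT provides frequency interpolation.

DFT_10([x, 0, ...]) = [-4, 5.6631+4.3920i, 3.9271-5.9309i, -2.1631-1.4001i, 0.5729-1.0368i, -2, 0.5729+1.0368i, -2.1631+1.4001i, 3.9271+5.9309i, 5.6631-4.3920i]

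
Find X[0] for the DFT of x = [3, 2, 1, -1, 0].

X[0] = Σ(n=0 to 4) x[n] · ω_5^0 = Σ x[n]
= (3) + (2) + (1) + (-1) + (0)

X[0] = 5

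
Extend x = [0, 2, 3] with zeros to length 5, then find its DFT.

Original 3-point DFT: [5, -2.5000+0.8660i, -2.5000-0.8660i]
Zero-padded 5-point DFT provides frequency interpolation.

DFT_5([x, 0, ...]) = [5, -1.8090-3.6655i, -0.6910+1.6776i, -0.6910-1.6776i, -1.8090+3.6655i]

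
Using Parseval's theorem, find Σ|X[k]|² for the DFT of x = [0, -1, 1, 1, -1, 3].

Parseval: Σ|x[n]|² = (1/N)Σ|X[k]|², so Σ|X[k]|² = N·Σ|x[n]|² = 6·13.0000

Σ|X[k]|² = N·Σ|x[n]|² = 6·13.0000 = 78.0000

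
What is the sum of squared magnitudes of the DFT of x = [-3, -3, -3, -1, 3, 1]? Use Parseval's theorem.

Parseval: Σ|x[n]|² = (1/N)Σ|X[k]|², so Σ|X[k]|² = N·Σ|x[n]|² = 6·38.0000

Σ|X[k]|² = N·Σ|x[n]|² = 6·38.0000 = 228.0000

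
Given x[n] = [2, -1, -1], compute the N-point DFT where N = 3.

X[k] = Σ(n=0 to 2) x[n] · ω_3^(nk)
where ω_3 = e^(-2πi/3)

Computing each X[k]:
X[0] = 0
X[1] = 3
X[2] = 3

X = [0, 3, 3]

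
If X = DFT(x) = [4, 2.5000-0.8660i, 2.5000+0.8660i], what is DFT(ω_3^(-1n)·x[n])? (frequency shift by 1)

Modulation property: DFT(ω_3^(-1n)·x[n]) = X[(k-1) mod 3], so circularly shift X by 1 positions.

X[k-1] = [2.5000+0.8660i, 4, 2.5000-0.8660i]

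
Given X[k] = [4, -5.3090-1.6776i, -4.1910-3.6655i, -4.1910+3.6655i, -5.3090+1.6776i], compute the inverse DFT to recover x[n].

x[n] = (1/5) Σ(k=0 to 4) X[k] · e^(2πikn/5)

Computing each x[n]:
x[0] = -3
x[1] = 3
x[2] = 1
x[3] = 3
x[4] = 0

x = [-3, 3, 1, 3, 0]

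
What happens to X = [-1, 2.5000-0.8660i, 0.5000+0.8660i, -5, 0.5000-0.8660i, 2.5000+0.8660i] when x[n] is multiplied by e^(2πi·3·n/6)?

Modulation property: DFT(ω_6^(-3n)·x[n]) = X[(k-3) mod 6], so circularly shift X by 3 positions.

X[k-3] = [-5, 0.5000-0.8660i, 2.5000+0.8660i, -1, 2.5000-0.8660i, 0.5000+0.8660i]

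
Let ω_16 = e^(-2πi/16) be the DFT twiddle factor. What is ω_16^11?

ω_16^11 = e^(-2πi·11/16)
= cos(-2π·11/16) + i·sin(-2π·11/16)
= cos(-22π/16) + i·sin(-22π/16)

ω_16^11 = cos(-22π/16) + i·sin(-22π/16) = -0.3827+0.9239i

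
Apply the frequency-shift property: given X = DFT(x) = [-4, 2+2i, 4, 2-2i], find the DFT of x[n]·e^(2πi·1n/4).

Modulation property: DFT(ω_4^(-1n)·x[n]) = X[(k-1) mod 4], so circularly shift X by 1 positions.

X[k-1] = [2-2i, -4, 2+2i, 4]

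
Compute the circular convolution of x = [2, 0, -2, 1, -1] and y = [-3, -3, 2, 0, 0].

(x ⊛ y)[n] = Σ(m=0 to 4) x[m] · y[(n-m) mod 5]

Computing each output sample:
(x ⊛ y)[0] = -1
(x ⊛ y)[1] = -8
(x ⊛ y)[2] = 10
(x ⊛ y)[3] = 3
(x ⊛ y)[4] = -4

x ⊛ y = [-1, -8, 10, 3, -4]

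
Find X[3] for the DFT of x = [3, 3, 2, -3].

X[3] = Σ(n=0 to 3) x[n] · ω_4^(3n) where ω_4 = e^(-2πi/4)
= (3)·ω_4^0 + (3)·ω_4^3 + (2)·ω_4^6 + (-3)·ω_4^9

X[3] = 1+6i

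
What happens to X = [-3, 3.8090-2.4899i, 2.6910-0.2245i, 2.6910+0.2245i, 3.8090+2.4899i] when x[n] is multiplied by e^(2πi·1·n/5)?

Modulation property: DFT(ω_5^(-1n)·x[n]) = X[(k-1) mod 5], so circularly shift X by 1 positions.

X[k-1] = [3.8090+2.4899i, -3, 3.8090-2.4899i, 2.6910-0.2245i, 2.6910+0.2245i]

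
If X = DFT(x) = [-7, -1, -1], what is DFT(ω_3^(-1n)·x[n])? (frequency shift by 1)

Modulation property: DFT(ω_3^(-1n)·x[n]) = X[(k-1) mod 3], so circularly shift X by 1 positions.

X[k-1] = [-1, -7, -1]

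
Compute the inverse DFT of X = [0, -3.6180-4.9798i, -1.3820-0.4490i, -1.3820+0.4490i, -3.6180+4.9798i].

x[n] = (1/5) Σ(k=0 to 4) X[k] · e^(2πikn/5)

Computing each x[n]:
x[0] = -2
x[1] = 2
x[2] = 2
x[3] = 0
x[4] = -2

x = [-2, 2, 2, 0, -2]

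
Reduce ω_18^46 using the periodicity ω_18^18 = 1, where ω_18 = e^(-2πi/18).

Since ω_18^18 = 1, powers reduce modulo 18.
46 mod 18 = 10
So ω_18^46 = ω_18^10 = e^(-2πi·10/18)

ω_18^46 = ω_18^10 = -0.9397+0.3420i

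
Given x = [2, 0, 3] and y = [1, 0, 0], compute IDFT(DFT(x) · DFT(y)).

(x ⊛ y)[n] = Σ(m=0 to 2) x[m] · y[(n-m) mod 3]

Computing each output sample:
(x ⊛ y)[0] = 2
(x ⊛ y)[1] = 0
(x ⊛ y)[2] = 3

x ⊛ y = [2, 0, 3]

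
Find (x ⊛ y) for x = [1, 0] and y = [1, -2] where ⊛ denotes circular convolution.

(x ⊛ y)[n] = Σ(m=0 to 1) x[m] · y[(n-m) mod 2]

Computing each output sample:
(x ⊛ y)[0] = 1
(x ⊛ y)[1] = -2

x ⊛ y = [1, -2]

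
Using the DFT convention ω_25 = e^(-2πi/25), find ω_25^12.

ω_25^12 = e^(-2πi·12/25)
= cos(-2π·12/25) + i·sin(-2π·12/25)
= cos(-24π/25) + i·sin(-24π/25)

ω_25^12 = cos(-24π/25) + i·sin(-24π/25) = -0.9921-0.1253i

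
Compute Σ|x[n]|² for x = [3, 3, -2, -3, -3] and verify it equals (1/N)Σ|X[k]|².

Time domain:
Σ|x[n]|² = |3|² + |3|² + |-2|² + |-3|² + |-3|² = 40.0000

Frequency domain:
(1/5)Σ|X[k]|² = (1/5)(|-2|² + |7.0451-6.2941i|² + |1.4549-2.5757i|² + |1.4549+2.5757i|² + |7.0451+6.2941i|²) = (1/5)·200.0000 = 40.0000

Both sides agree, confirming Parseval's theorem.

Σ|x[n]|² = (1/N)Σ|X[k]|² = 40.0000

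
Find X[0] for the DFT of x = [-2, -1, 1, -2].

X[0] = Σ(n=0 to 3) x[n] · ω_4^0 = Σ x[n]
= (-2) + (-1) + (1) + (-2)

X[0] = -4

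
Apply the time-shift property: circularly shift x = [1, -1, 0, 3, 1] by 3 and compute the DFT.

Time shift by 3: X_shifted[k] = ω_5^(3k) · X[k]
Shifted x = [0, 3, 1, 1, -1]

DFT(x[n-3]) = [4, -1.0000-3.8042i, -1.0000-2.3511i, -1.0000+2.3511i, -1.0000+3.8042i]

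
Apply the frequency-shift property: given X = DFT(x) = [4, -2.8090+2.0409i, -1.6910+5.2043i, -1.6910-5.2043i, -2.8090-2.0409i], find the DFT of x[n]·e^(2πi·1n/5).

Modulation property: DFT(ω_5^(-1n)·x[n]) = X[(k-1) mod 5], so circularly shift X by 1 positions.

X[k-1] = [-2.8090-2.0409i, 4, -2.8090+2.0409i, -1.6910+5.2043i, -1.6910-5.2043i]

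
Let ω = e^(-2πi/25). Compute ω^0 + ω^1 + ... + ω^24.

Sum of all nth roots of unity equals 0 for n > 1 (geometric series with r ≠ 1).

0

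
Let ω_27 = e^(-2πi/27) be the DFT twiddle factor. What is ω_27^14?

ω_27^14 = e^(-2πi·14/27)
= cos(-2π·14/27) + i·sin(-2π·14/27)
= cos(-28π/27) + i·sin(-28π/27)

ω_27^14 = cos(-28π/27) + i·sin(-28π/27) = -0.9932+0.1161i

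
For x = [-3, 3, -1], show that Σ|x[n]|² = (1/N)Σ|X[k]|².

Time domain:
Σ|x[n]|² = |-3|² + |3|² + |-1|² = 19.0000

Frequency domain:
(1/3)Σ|X[k]|² = (1/3)(|-1|² + |-4.0000-3.4641i|² + |-4.0000+3.4641i|²) = (1/3)·57.0000 = 19.0000

Both sides agree, confirming Parseval's theorem.

Σ|x[n]|² = (1/N)Σ|X[k]|² = 19.0000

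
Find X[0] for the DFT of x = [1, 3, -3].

X[0] = Σ(n=0 to 2) x[n] · ω_3^0 = Σ x[n]
= (1) + (3) + (-3)

X[0] = 1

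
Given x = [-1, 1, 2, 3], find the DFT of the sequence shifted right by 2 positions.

Time shift by 2: X_shifted[k] = ω_4^(2k) · X[k]
Shifted x = [2, 3, -1, 1]

DFT(x[n-2]) = [5, 3-2i, -3, 3+2i]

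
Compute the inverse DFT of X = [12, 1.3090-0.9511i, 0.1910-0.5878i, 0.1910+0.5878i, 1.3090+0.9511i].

x[n] = (1/5) Σ(k=0 to 4) X[k] · e^(2πikn/5)

Computing each x[n]:
x[0] = 3
x[1] = 3
x[2] = 2
x[3] = 2
x[4] = 2

x = [3, 3, 2, 2, 2]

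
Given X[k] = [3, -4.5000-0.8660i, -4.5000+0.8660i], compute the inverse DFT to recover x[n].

x[n] = (1/3) Σ(k=0 to 2) X[k] · e^(2πikn/3)

Computing each x[n]:
x[0] = -2
x[1] = 3
x[2] = 2

x = [-2, 3, 2]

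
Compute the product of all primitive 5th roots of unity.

The primitive 5th roots of unity are ω_5^k for k coprime to 5: k ∈ {1, 2, 3, 4}
Their product equals the constant term of the cyclotomic polynomial Φ_5(x) up to sign.
For n ≥ 3, the product of all primitive nth roots of unity is 1. (For n=1 it is 1; for n=2 it is -1.)

1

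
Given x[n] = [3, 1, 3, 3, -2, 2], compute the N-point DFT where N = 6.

X[k] = Σ(n=0 to 5) x[n] · ω_6^(nk)
where ω_6 = e^(-2πi/6)

Computing each X[k]:
X[0] = 10
X[1] = 1.0000-3.4641i
X[2] = 4.0000+5.1962i
X[3] = -2
X[4] = 4.0000-5.1962i
X[5] = 1.0000+3.4641i

X = [10, 1.0000-3.4641i, 4.0000+5.1962i, -2, 4.0000-5.1962i, 1.0000+3.4641i]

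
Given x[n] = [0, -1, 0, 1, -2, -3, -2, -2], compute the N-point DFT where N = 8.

X[k] = Σ(n=0 to 7) x[n] · ω_8^(nk)
where ω_8 = e^(-2πi/8)

Computing each X[k]:
X[0] = -9
X[1] = 1.2929-5.5355i
X[2] = 3i
X[3] = 2.7071-1.5355i
X[4] = 1
X[5] = 2.7071+1.5355i
X[6] = -3i
X[7] = 1.2929+5.5355i

X = [-9, 1.2929-5.5355i, 3i, 2.7071-1.5355i, 1, 2.7071+1.5355i, -3i, 1.2929+5.5355i]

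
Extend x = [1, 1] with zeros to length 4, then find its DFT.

Original 2-point DFT: [2, 0]
Zero-padded 4-point DFT provides frequency interpolation.

DFT_4([x, 0, ...]) = [2, 1-1i, 0, 1+1i]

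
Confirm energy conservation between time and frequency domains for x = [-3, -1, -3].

Time domain:
Σ|x[n]|² = |-3|² + |-1|² + |-3|² = 19.0000

Frequency domain:
(1/3)Σ|X[k]|² = (1/3)(|-7|² + |-1.0000-1.7321i|² + |-1.0000+1.7321i|²) = (1/3)·57.0000 = 19.0000

Both sides agree, confirming Parseval's theorem.

Σ|x[n]|² = (1/N)Σ|X[k]|² = 19.0000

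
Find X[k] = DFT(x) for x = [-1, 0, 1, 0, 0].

X[k] = Σ(n=0 to 4) x[n] · ω_5^(nk)
where ω_5 = e^(-2πi/5)

Computing each X[k]:
X[0] = 0
X[1] = -1.8090-0.5878i
X[2] = -0.6910+0.9511i
X[3] = -0.6910-0.9511i
X[4] = -1.8090+0.5878i

X = [0, -1.8090-0.5878i, -0.6910+0.9511i, -0.6910-0.9511i, -1.8090+0.5878i]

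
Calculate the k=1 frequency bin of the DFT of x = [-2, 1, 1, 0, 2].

X[1] = Σ(n=0 to 4) x[n] · ω_5^(1n) where ω_5 = e^(-2πi/5)
= (-2)·ω_5^0 + (1)·ω_5^1 + (1)·ω_5^2 + (0)·ω_5^3 + (2)·ω_5^4

X[1] = -1.8820+0.3633i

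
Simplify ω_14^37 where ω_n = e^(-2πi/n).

Since ω_14^14 = 1, powers reduce modulo 14.
37 mod 14 = 9
So ω_14^37 = ω_14^9 = e^(-2πi·9/14)

ω_14^37 = ω_14^9 = -0.6235+0.7818i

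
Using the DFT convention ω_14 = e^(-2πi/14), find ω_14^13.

ω_14^13 = e^(-2πi·13/14)
= cos(-2π·13/14) + i·sin(-2π·13/14)
= cos(-26π/14) + i·sin(-26π/14)

ω_14^13 = cos(-26π/14) + i·sin(-26π/14) = 0.9010+0.4339i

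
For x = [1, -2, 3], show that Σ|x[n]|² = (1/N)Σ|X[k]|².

Time domain:
Σ|x[n]|² = |1|² + |-2|² + |3|² = 14.0000

Frequency domain:
(1/3)Σ|X[k]|² = (1/3)(|2|² + |0.5000+4.3301i|² + |0.5000-4.3301i|²) = (1/3)·42.0000 = 14.0000

Both sides agree, confirming Parseval's theorem.

Σ|x[n]|² = (1/N)Σ|X[k]|² = 14.0000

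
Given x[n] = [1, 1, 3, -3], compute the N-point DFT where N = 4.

X[k] = Σ(n=0 to 3) x[n] · ω_4^(nk)
where ω_4 = e^(-2πi/4)

Computing each X[k]:
X[0] = 2
X[1] = -2-4i
X[2] = 6
X[3] = -2+4i

X = [2, -2-4i, 6, -2+4i]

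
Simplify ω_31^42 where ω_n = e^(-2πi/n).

Since ω_31^31 = 1, powers reduce modulo 31.
42 mod 31 = 11
So ω_31^42 = ω_31^11 = e^(-2πi·11/31)

ω_31^42 = ω_31^11 = -0.6121-0.7908i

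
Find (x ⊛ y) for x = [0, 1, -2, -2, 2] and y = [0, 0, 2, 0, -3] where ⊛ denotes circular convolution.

(x ⊛ y)[n] = Σ(m=0 to 4) x[m] · y[(n-m) mod 5]

Computing each output sample:
(x ⊛ y)[0] = -7
(x ⊛ y)[1] = 10
(x ⊛ y)[2] = 6
(x ⊛ y)[3] = -4
(x ⊛ y)[4] = -4

x ⊛ y = [-7, 10, 6, -4, -4]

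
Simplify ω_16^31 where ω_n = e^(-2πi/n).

Since ω_16^16 = 1, powers reduce modulo 16.
31 mod 16 = 15
So ω_16^31 = ω_16^15 = e^(-2πi·15/16)

ω_16^31 = ω_16^15 = 0.9239+0.3827i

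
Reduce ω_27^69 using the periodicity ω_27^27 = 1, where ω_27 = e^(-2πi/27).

Since ω_27^27 = 1, powers reduce modulo 27.
69 mod 27 = 15
So ω_27^69 = ω_27^15 = e^(-2πi·15/27)

ω_27^69 = ω_27^15 = -0.9397+0.3420i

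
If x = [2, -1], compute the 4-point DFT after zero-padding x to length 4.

Original 2-point DFT: [1, 3]
Zero-padded 4-point DFT provides frequency interpolation.

DFT_4([x, 0, ...]) = [1, 2+1i, 3, 2-1i]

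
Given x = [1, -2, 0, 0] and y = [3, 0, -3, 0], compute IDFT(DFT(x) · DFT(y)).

(x ⊛ y)[n] = Σ(m=0 to 3) x[m] · y[(n-m) mod 4]

Computing each output sample:
(x ⊛ y)[0] = 3
(x ⊛ y)[1] = -6
(x ⊛ y)[2] = -3
(x ⊛ y)[3] = 6

x ⊛ y = [3, -6, -3, 6]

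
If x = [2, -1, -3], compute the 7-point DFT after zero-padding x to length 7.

Original 3-point DFT: [-2, 4.0000-1.7321i, 4.0000+1.7321i]
Zero-padded 7-point DFT provides frequency interpolation.

DFT_7([x, 0, ...]) = [-2, 2.0441+3.7066i, 4.9254-0.3267i, 1.0305-1.9116i, 1.0305+1.9116i, 4.9254+0.3267i, 2.0441-3.7066i]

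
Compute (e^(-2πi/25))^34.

Since ω_25^25 = 1, powers reduce modulo 25.
34 mod 25 = 9
So ω_25^34 = ω_25^9 = e^(-2πi·9/25)

ω_25^34 = ω_25^9 = -0.6374-0.7705i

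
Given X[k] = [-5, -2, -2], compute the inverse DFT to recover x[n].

x[n] = (1/3) Σ(k=0 to 2) X[k] · e^(2πikn/3)

Computing each x[n]:
x[0] = -3
x[1] = -1
x[2] = -1

x = [-3, -1, -1]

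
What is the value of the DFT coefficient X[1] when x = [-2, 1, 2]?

X[1] = Σ(n=0 to 2) x[n] · ω_3^(1n) where ω_3 = e^(-2πi/3)
= (-2)·ω_3^0 + (1)·ω_3^1 + (2)·ω_3^2

X[1] = -3.5000+0.8660i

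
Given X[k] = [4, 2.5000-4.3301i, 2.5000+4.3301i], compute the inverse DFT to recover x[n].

x[n] = (1/3) Σ(k=0 to 2) X[k] · e^(2πikn/3)

Computing each x[n]:
x[0] = 3
x[1] = 3
x[2] = -2

x = [3, 3, -2]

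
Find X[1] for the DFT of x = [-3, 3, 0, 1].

X[1] = Σ(n=0 to 3) x[n] · ω_4^(1n) where ω_4 = e^(-2πi/4)
= (-3)·ω_4^0 + (3)·ω_4^1 + (0)·ω_4^2 + (1)·ω_4^3

X[1] = -3-2i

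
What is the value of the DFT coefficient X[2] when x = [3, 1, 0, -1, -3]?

X[2] = Σ(n=0 to 4) x[n] · ω_5^(2n) where ω_5 = e^(-2πi/5)
= (3)·ω_5^0 + (1)·ω_5^2 + (0)·ω_5^4 + (-1)·ω_5^6 + (-3)·ω_5^8

X[2] = 4.3090-1.4001i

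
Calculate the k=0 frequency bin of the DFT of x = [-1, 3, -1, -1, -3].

X[0] = Σ(n=0 to 4) x[n] · ω_5^0 = Σ x[n]
= (-1) + (3) + (-1) + (-1) + (-3)

X[0] = -3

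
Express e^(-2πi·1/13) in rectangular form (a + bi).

ω_13^1 = e^(-2πi·1/13)
= cos(-2π·1/13) + i·sin(-2π·1/13)
= cos(-2π/13) + i·sin(-2π/13)

ω_13^1 = cos(-2π/13) + i·sin(-2π/13) = 0.8855-0.4647i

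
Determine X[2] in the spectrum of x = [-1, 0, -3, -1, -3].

X[2] = Σ(n=0 to 4) x[n] · ω_5^(2n) where ω_5 = e^(-2πi/5)
= (-1)·ω_5^0 + (0)·ω_5^2 + (-3)·ω_5^4 + (-1)·ω_5^6 + (-3)·ω_5^8

X[2] = 0.1910-3.6655i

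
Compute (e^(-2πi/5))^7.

Since ω_5^5 = 1, powers reduce modulo 5.
7 mod 5 = 2
So ω_5^7 = ω_5^2 = e^(-2πi·2/5)

ω_5^7 = ω_5^2 = -0.8090-0.5878i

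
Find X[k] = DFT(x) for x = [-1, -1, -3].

X[k] = Σ(n=0 to 2) x[n] · ω_3^(nk)
where ω_3 = e^(-2πi/3)

Computing each X[k]:
X[0] = -5
X[1] = 1.0000-1.7321i
X[2] = 1.0000+1.7321i

X = [-5, 1.0000-1.7321i, 1.0000+1.7321i]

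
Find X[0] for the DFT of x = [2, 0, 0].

X[0] = Σ(n=0 to 2) x[n] · ω_3^0 = Σ x[n]
= (2) + (0) + (0)

X[0] = 2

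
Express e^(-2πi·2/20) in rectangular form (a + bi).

ω_20^2 = e^(-2πi·2/20)
= cos(-2π·2/20) + i·sin(-2π·2/20)
= cos(-4π/20) + i·sin(-4π/20)

ω_20^2 = cos(-4π/20) + i·sin(-4π/20) = 0.8090-0.5878i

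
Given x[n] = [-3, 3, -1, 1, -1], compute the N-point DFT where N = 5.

X[k] = Σ(n=0 to 4) x[n] · ω_5^(nk)
where ω_5 = e^(-2πi/5)

Computing each X[k]:
X[0] = -1
X[1] = -2.3820-2.6287i
X[2] = -4.6180-4.2533i
X[3] = -4.6180+4.2533i
X[4] = -2.3820+2.6287i

X = [-1, -2.3820-2.6287i, -4.6180-4.2533i, -4.6180+4.2533i, -2.3820+2.6287i]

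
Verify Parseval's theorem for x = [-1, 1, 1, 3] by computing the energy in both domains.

Time domain:
Σ|x[n]|² = |-1|² + |1|² + |1|² + |3|² = 12.0000

Frequency domain:
(1/4)Σ|X[k]|² = (1/4)(|4|² + |-2+2i|² + |-4|² + |-2-2i|²) = (1/4)·48.0000 = 12.0000

Both sides agree, confirming Parseval's theorem.

Σ|x[n]|² = (1/N)Σ|X[k]|² = 12.0000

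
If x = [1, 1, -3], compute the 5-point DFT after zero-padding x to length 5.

Original 3-point DFT: [-1, 2.0000-3.4641i, 2.0000+3.4641i]
Zero-padded 5-point DFT provides frequency interpolation.

DFT_5([x, 0, ...]) = [-1, 3.7361+0.8123i, -0.7361-3.4410i, -0.7361+3.4410i, 3.7361-0.8123i]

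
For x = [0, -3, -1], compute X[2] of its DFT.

X[2] = Σ(n=0 to 2) x[n] · ω_3^(2n) where ω_3 = e^(-2πi/3)
= (0)·ω_3^0 + (-3)·ω_3^2 + (-1)·ω_3^4

X[2] = 2.0000-1.7321i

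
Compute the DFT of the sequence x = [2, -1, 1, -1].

X[k] = Σ(n=0 to 3) x[n] · ω_4^(nk)
where ω_4 = e^(-2πi/4)

Computing each X[k]:
X[0] = 1
X[1] = 1
X[2] = 5
X[3] = 1

X = [1, 1, 5, 1]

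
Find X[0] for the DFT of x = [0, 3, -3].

X[0] = Σ(n=0 to 2) x[n] · ω_3^0 = Σ x[n]
= (0) + (3) + (-3)

X[0] = 0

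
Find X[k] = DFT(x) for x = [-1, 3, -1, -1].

X[k] = Σ(n=0 to 3) x[n] · ω_4^(nk)
where ω_4 = e^(-2πi/4)

Computing each X[k]:
X[0] = 0
X[1] = -4i
X[2] = -4
X[3] = 4i

X = [0, -4i, -4, 4i]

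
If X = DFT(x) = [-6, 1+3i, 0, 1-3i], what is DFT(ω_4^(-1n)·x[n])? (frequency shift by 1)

Modulation property: DFT(ω_4^(-1n)·x[n]) = X[(k-1) mod 4], so circularly shift X by 1 positions.

X[k-1] = [1-3i, -6, 1+3i, 0]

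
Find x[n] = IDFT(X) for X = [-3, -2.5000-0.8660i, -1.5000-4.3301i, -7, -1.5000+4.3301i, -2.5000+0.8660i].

x[n] = (1/6) Σ(k=0 to 5) X[k] · e^(2πikn/6)

Computing each x[n]:
x[0] = -3
x[1] = 2
x[2] = -2
x[3] = 1
x[4] = 0
x[5] = -1

x = [-3, 2, -2, 1, 0, -1]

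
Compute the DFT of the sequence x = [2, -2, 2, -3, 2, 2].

X[k] = Σ(n=0 to 5) x[n] · ω_6^(nk)
where ω_6 = e^(-2πi/6)

Computing each X[k]:
X[0] = 3
X[1] = 3.0000+3.4641i
X[2] = -3.0000+3.4641i
X[3] = 9
X[4] = -3.0000-3.4641i
X[5] = 3.0000-3.4641i

X = [3, 3.0000+3.4641i, -3.0000+3.4641i, 9, -3.0000-3.4641i, 3.0000-3.4641i]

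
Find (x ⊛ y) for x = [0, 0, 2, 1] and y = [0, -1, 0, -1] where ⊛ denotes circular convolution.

(x ⊛ y)[n] = Σ(m=0 to 3) x[m] · y[(n-m) mod 4]

Computing each output sample:
(x ⊛ y)[0] = -1
(x ⊛ y)[1] = -2
(x ⊛ y)[2] = -1
(x ⊛ y)[3] = -2

x ⊛ y = [-1, -2, -1, -2]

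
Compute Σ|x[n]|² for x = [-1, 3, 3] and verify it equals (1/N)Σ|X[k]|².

Time domain:
Σ|x[n]|² = |-1|² + |3|² + |3|² = 19.0000

Frequency domain:
(1/3)Σ|X[k]|² = (1/3)(|5|² + |-4|² + |-4|²) = (1/3)·57.0000 = 19.0000

Both sides agree, confirming Parseval's theorem.

Σ|x[n]|² = (1/N)Σ|X[k]|² = 19.0000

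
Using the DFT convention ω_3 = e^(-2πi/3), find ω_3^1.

ω_3^1 = e^(-2πi·1/3)
= cos(-2π·1/3) + i·sin(-2π·1/3)
= cos(-2π/3) + i·sin(-2π/3)

ω_3^1 = cos(-2π/3) + i·sin(-2π/3) = -0.5000-0.8660i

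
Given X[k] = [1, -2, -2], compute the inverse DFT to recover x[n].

x[n] = (1/3) Σ(k=0 to 2) X[k] · e^(2πikn/3)

Computing each x[n]:
x[0] = -1
x[1] = 1
x[2] = 1

x = [-1, 1, 1]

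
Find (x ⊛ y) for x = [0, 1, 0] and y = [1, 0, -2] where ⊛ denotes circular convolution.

(x ⊛ y)[n] = Σ(m=0 to 2) x[m] · y[(n-m) mod 3]

Computing each output sample:
(x ⊛ y)[0] = -2
(x ⊛ y)[1] = 1
(x ⊛ y)[2] = 0

x ⊛ y = [-2, 1, 0]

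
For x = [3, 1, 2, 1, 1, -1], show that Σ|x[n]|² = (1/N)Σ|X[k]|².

Time domain:
Σ|x[n]|² = |3|² + |1|² + |2|² + |1|² + |1|² + |-1|² = 17.0000

Frequency domain:
(1/6)Σ|X[k]|² = (1/6)(|7|² + |0.5000-2.5981i|² + |2.5000-0.8660i|² + |5|² + |2.5000+0.8660i|² + |0.5000+2.5981i|²) = (1/6)·102.0000 = 17.0000

Both sides agree, confirming Parseval's theorem.

Σ|x[n]|² = (1/N)Σ|X[k]|² = 17.0000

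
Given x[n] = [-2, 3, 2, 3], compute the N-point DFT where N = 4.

X[k] = Σ(n=0 to 3) x[n] · ω_4^(nk)
where ω_4 = e^(-2πi/4)

Computing each X[k]:
X[0] = 6
X[1] = -4
X[2] = -6
X[3] = -4

X = [6, -4, -6, -4]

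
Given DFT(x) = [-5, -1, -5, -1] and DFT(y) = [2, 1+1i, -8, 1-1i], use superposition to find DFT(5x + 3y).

By linearity: DFT(5x + 3y) = 5·DFT(x) + 3·DFT(y)
= 5·[-5, -1, -5, -1] + 3·[2, 1+1i, -8, 1-1i]

Computing element-wise:
Z[0] = 5·(-5) + 3·(2) = -19
Z[1] = 5·(-1) + 3·(1+1i) = -2+3i
Z[2] = 5·(-5) + 3·(-8) = -49
Z[3] = 5·(-1) + 3·(1-1i) = -2-3i

DFT(5x + 3y) = 5·X + 3·Y = [-19, -2+3i, -49, -2-3i]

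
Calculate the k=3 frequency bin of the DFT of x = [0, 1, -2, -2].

X[3] = Σ(n=0 to 3) x[n] · ω_4^(3n) where ω_4 = e^(-2πi/4)
= (0)·ω_4^0 + (1)·ω_4^3 + (-2)·ω_4^6 + (-2)·ω_4^9

X[3] = 2+3i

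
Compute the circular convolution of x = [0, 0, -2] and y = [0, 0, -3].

(x ⊛ y)[n] = Σ(m=0 to 2) x[m] · y[(n-m) mod 3]

Computing each output sample:
(x ⊛ y)[0] = 0
(x ⊛ y)[1] = 6
(x ⊛ y)[2] = 0

x ⊛ y = [0, 6, 0]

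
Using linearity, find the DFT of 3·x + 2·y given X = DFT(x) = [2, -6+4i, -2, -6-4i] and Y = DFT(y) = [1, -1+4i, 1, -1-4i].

By linearity: DFT(3x + 2y) = 3·DFT(x) + 2·DFT(y)
= 3·[2, -6+4i, -2, -6-4i] + 2·[1, -1+4i, 1, -1-4i]

Computing element-wise:
Z[0] = 3·(2) + 2·(1) = 8
Z[1] = 3·(-6+4i) + 2·(-1+4i) = -20+20i
Z[2] = 3·(-2) + 2·(1) = -4
Z[3] = 3·(-6-4i) + 2·(-1-4i) = -20-20i

DFT(3x + 2y) = 3·X + 2·Y = [8, -20+20i, -4, -20-20i]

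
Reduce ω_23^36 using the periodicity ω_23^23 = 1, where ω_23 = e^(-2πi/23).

Since ω_23^23 = 1, powers reduce modulo 23.
36 mod 23 = 13
So ω_23^36 = ω_23^13 = e^(-2πi·13/23)

ω_23^36 = ω_23^13 = -0.9172+0.3984i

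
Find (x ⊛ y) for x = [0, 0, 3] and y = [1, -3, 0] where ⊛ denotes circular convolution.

(x ⊛ y)[n] = Σ(m=0 to 2) x[m] · y[(n-m) mod 3]

Computing each output sample:
(x ⊛ y)[0] = -9
(x ⊛ y)[1] = 0
(x ⊛ y)[2] = 3

x ⊛ y = [-9, 0, 3]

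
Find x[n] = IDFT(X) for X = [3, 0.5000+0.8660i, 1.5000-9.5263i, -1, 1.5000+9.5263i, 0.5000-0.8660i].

x[n] = (1/6) Σ(k=0 to 5) X[k] · e^(2πikn/6)

Computing each x[n]:
x[0] = 1
x[1] = 3
x[2] = -3
x[3] = 1
x[4] = 3
x[5] = -2

x = [1, 3, -3, 1, 3, -2]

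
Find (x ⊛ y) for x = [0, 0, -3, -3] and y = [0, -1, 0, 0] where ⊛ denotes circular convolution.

(x ⊛ y)[n] = Σ(m=0 to 3) x[m] · y[(n-m) mod 4]

Computing each output sample:
(x ⊛ y)[0] = 3
(x ⊛ y)[1] = 0
(x ⊛ y)[2] = 0
(x ⊛ y)[3] = 3

x ⊛ y = [3, 0, 0, 3]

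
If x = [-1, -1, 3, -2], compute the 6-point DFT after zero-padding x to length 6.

Original 4-point DFT: [-1, -4-1i, 5, -4+1i]
Zero-padded 6-point DFT provides frequency interpolation.

DFT_6([x, 0, ...]) = [-1, -1.0000-1.7321i, -4.0000+3.4641i, 5, -4.0000-3.4641i, -1.0000+1.7321i]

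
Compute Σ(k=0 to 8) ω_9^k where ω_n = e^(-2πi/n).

Sum of all nth roots of unity equals 0 for n > 1 (geometric series with r ≠ 1).

0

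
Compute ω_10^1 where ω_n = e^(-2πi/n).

ω_10^1 = e^(-2πi·1/10)
= cos(-2π·1/10) + i·sin(-2π·1/10)
= cos(-2π/10) + i·sin(-2π/10)

ω_10^1 = cos(-2π/10) + i·sin(-2π/10) = 0.8090-0.5878i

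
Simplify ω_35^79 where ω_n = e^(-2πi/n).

Since ω_35^35 = 1, powers reduce modulo 35.
79 mod 35 = 9
So ω_35^79 = ω_35^9 = e^(-2πi·9/35)

ω_35^79 = ω_35^9 = -0.0449-0.9990i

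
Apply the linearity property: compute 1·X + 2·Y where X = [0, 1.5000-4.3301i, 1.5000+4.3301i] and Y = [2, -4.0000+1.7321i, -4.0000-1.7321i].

By linearity: DFT(1x + 2y) = 1·DFT(x) + 2·DFT(y)
= 1·[0, 1.5000-4.3301i, 1.5000+4.3301i] + 2·[2, -4.0000+1.7321i, -4.0000-1.7321i]

Computing element-wise:
Z[0] = 1·(0) + 2·(2) = 4
Z[1] = 1·(1.5000-4.3301i) + 2·(-4.0000+1.7321i) = -6.5000-0.8659i
Z[2] = 1·(1.5000+4.3301i) + 2·(-4.0000-1.7321i) = -6.5000+0.8659i

DFT(1x + 2y) = 1·X + 2·Y = [4, -6.5000-0.8659i, -6.5000+0.8659i]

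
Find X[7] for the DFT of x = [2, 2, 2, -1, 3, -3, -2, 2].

X[7] = Σ(n=0 to 7) x[n] · ω_8^(7n) where ω_8 = e^(-2πi/8)
= (2)·ω_8^0 + (2)·ω_8^7 + (2)·ω_8^14 + (-1)·ω_8^21 + (3)·ω_8^28 + (-3)·ω_8^35 + (-2)·ω_8^42 + (2)·ω_8^49

X[7] = 4.6569+5.4142i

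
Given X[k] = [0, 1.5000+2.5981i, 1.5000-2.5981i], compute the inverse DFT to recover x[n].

x[n] = (1/3) Σ(k=0 to 2) X[k] · e^(2πikn/3)

Computing each x[n]:
x[0] = 1
x[1] = -2
x[2] = 1

x = [1, -2, 1]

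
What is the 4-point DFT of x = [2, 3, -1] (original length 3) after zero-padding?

Original 3-point DFT: [4, 1.0000-3.4641i, 1.0000+3.4641i]
Zero-padded 4-point DFT provides frequency interpolation.

DFT_4([x, 0, ...]) = [4, 3-3i, -2, 3+3i]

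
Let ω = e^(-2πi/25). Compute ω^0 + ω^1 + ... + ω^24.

Sum of all nth roots of unity equals 0 for n > 1 (geometric series with r ≠ 1).

0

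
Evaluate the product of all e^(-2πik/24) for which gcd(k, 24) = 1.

The primitive 24th roots of unity are ω_24^k for k coprime to 24: k ∈ {1, 5, 7, 11, 13, 17, 19, 23}
Their product equals the constant term of the cyclotomic polynomial Φ_24(x) up to sign.
For n ≥ 3, the product of all primitive nth roots of unity is 1. (For n=1 it is 1; for n=2 it is -1.)

1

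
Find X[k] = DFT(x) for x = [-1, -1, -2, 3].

X[k] = Σ(n=0 to 3) x[n] · ω_4^(nk)
where ω_4 = e^(-2πi/4)

Computing each X[k]:
X[0] = -1
X[1] = 1+4i
X[2] = -5
X[3] = 1-4i

X = [-1, 1+4i, -5, 1-4i]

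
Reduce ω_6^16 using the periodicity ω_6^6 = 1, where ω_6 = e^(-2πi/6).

Since ω_6^6 = 1, powers reduce modulo 6.
16 mod 6 = 4
So ω_6^16 = ω_6^4 = e^(-2πi·4/6)

ω_6^16 = ω_6^4 = -0.5000+0.8660i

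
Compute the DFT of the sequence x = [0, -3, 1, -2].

X[k] = Σ(n=0 to 3) x[n] · ω_4^(nk)
where ω_4 = e^(-2πi/4)

Computing each X[k]:
X[0] = -4
X[1] = -1+1i
X[2] = 6
X[3] = -1-1i

X = [-4, -1+1i, 6, -1-1i]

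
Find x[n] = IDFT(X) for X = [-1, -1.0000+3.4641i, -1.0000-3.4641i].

x[n] = (1/3) Σ(k=0 to 2) X[k] · e^(2πikn/3)

Computing each x[n]:
x[0] = -1
x[1] = -2
x[2] = 2

x = [-1, -2, 2]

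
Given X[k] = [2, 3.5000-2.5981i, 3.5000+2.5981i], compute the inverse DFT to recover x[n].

x[n] = (1/3) Σ(k=0 to 2) X[k] · e^(2πikn/3)

Computing each x[n]:
x[0] = 3
x[1] = 1
x[2] = -2

x = [3, 1, -2]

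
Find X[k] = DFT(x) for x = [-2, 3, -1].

X[k] = Σ(n=0 to 2) x[n] · ω_3^(nk)
where ω_3 = e^(-2πi/3)

Computing each X[k]:
X[0] = 0
X[1] = -3.0000-3.4641i
X[2] = -3.0000+3.4641i

X = [0, -3.0000-3.4641i, -3.0000+3.4641i]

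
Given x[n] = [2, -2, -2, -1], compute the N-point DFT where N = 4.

X[k] = Σ(n=0 to 3) x[n] · ω_4^(nk)
where ω_4 = e^(-2πi/4)

Computing each X[k]:
X[0] = -3
X[1] = 4+1i
X[2] = 3
X[3] = 4-1i

X = [-3, 4+1i, 3, 4-1i]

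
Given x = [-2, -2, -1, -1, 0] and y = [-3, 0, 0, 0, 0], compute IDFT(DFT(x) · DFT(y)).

(x ⊛ y)[n] = Σ(m=0 to 4) x[m] · y[(n-m) mod 5]

Computing each output sample:
(x ⊛ y)[0] = 6
(x ⊛ y)[1] = 6
(x ⊛ y)[2] = 3
(x ⊛ y)[3] = 3
(x ⊛ y)[4] = 0

x ⊛ y = [6, 6, 3, 3, 0]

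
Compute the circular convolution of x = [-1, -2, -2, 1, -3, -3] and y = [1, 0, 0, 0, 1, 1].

(x ⊛ y)[n] = Σ(m=0 to 5) x[m] · y[(n-m) mod 6]

Computing each output sample:
(x ⊛ y)[0] = -5
(x ⊛ y)[1] = -3
(x ⊛ y)[2] = -4
(x ⊛ y)[3] = -5
(x ⊛ y)[4] = -7
(x ⊛ y)[5] = -6

x ⊛ y = [-5, -3, -4, -5, -7, -6]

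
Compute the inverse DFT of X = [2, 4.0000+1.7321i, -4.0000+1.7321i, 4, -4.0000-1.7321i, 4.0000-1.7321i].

x[n] = (1/6) Σ(k=0 to 5) X[k] · e^(2πikn/6)

Computing each x[n]:
x[0] = 1
x[1] = 0
x[2] = 1
x[3] = -3
x[4] = 1
x[5] = 2

x = [1, 0, 1, -3, 1, 2]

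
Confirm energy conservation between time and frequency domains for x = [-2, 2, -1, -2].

Time domain:
Σ|x[n]|² = |-2|² + |2|² + |-1|² + |-2|² = 13.0000

Frequency domain:
(1/4)Σ|X[k]|² = (1/4)(|-3|² + |-1-4i|² + |-3|² + |-1+4i|²) = (1/4)·52.0000 = 13.0000

Both sides agree, confirming Parseval's theorem.

Σ|x[n]|² = (1/N)Σ|X[k]|² = 13.0000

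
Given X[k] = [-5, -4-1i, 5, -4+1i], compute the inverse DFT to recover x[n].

x[n] = (1/4) Σ(k=0 to 3) X[k] · e^(2πikn/4)

Computing each x[n]:
x[0] = -2
x[1] = -2
x[2] = 2
x[3] = -3

x = [-2, -2, 2, -3]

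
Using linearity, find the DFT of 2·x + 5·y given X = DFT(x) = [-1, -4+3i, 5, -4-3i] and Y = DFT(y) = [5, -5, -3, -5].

By linearity: DFT(2x + 5y) = 2·DFT(x) + 5·DFT(y)
= 2·[-1, -4+3i, 5, -4-3i] + 5·[5, -5, -3, -5]

Computing element-wise:
Z[0] = 2·(-1) + 5·(5) = 23
Z[1] = 2·(-4+3i) + 5·(-5) = -33+6i
Z[2] = 2·(5) + 5·(-3) = -5
Z[3] = 2·(-4-3i) + 5·(-5) = -33-6i

DFT(2x + 5y) = 2·X + 5·Y = [23, -33+6i, -5, -33-6i]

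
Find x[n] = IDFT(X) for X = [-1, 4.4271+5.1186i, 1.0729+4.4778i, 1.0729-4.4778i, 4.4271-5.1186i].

x[n] = (1/5) Σ(k=0 to 4) X[k] · e^(2πikn/5)

Computing each x[n]:
x[0] = 2
x[1] = -3
x[2] = -1
x[3] = -2
x[4] = 3

x = [2, -3, -1, -2, 3]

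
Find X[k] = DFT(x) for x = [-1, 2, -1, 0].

X[k] = Σ(n=0 to 3) x[n] · ω_4^(nk)
where ω_4 = e^(-2πi/4)

Computing each X[k]:
X[0] = 0
X[1] = -2i
X[2] = -4
X[3] = 2i

X = [0, -2i, -4, 2i]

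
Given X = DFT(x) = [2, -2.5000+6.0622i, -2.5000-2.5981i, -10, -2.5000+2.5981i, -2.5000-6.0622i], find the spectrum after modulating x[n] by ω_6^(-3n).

Modulation property: DFT(ω_6^(-3n)·x[n]) = X[(k-3) mod 6], so circularly shift X by 3 positions.

X[k-3] = [-10, -2.5000+2.5981i, -2.5000-6.0622i, 2, -2.5000+6.0622i, -2.5000-2.5981i]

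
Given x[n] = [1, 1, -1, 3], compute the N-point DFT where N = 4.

X[k] = Σ(n=0 to 3) x[n] · ω_4^(nk)
where ω_4 = e^(-2πi/4)

Computing each X[k]:
X[0] = 4
X[1] = 2+2i
X[2] = -4
X[3] = 2-2i

X = [4, 2+2i, -4, 2-2i]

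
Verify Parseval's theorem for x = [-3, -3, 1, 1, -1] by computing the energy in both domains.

Time domain:
Σ|x[n]|² = |-3|² + |-3|² + |1|² + |1|² + |-1|² = 21.0000

Frequency domain:
(1/5)Σ|X[k]|² = (1/5)(|-5|² + |-5.8541+1.9021i|² + |0.8541+1.1756i|² + |0.8541-1.1756i|² + |-5.8541-1.9021i|²) = (1/5)·105.0000 = 21.0000

Both sides agree, confirming Parseval's theorem.

Σ|x[n]|² = (1/N)Σ|X[k]|² = 21.0000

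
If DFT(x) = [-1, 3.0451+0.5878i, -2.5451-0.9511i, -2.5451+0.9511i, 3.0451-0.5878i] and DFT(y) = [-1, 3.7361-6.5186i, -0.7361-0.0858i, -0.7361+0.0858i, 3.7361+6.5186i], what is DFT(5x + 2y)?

By linearity: DFT(5x + 2y) = 5·DFT(x) + 2·DFT(y)
= 5·[-1, 3.0451+0.5878i, -2.5451-0.9511i, -2.5451+0.9511i, 3.0451-0.5878i] + 2·[-1, 3.7361-6.5186i, -0.7361-0.0858i, -0.7361+0.0858i, 3.7361+6.5186i]

Computing element-wise:
Z[0] = 5·(-1) + 2·(-1) = -7
Z[1] = 5·(3.0451+0.5878i) + 2·(3.7361-6.5186i) = 22.6977-10.0982i
Z[2] = 5·(-2.5451-0.9511i) + 2·(-0.7361-0.0858i) = -14.1977-4.9271i
Z[3] = 5·(-2.5451+0.9511i) + 2·(-0.7361+0.0858i) = -14.1977+4.9271i
Z[4] = 5·(3.0451-0.5878i) + 2·(3.7361+6.5186i) = 22.6977+10.0982i

DFT(5x + 2y) = 5·X + 2·Y = [-7, 22.6977-10.0982i, -14.1977-4.9271i, -14.1977+4.9271i, 22.6977+10.0982i]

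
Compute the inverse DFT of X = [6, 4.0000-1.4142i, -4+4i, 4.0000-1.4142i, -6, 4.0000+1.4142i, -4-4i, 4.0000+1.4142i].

x[n] = (1/8) Σ(k=0 to 7) X[k] · e^(2πikn/8)

Computing each x[n]:
x[0] = 1
x[1] = 1
x[2] = 1
x[3] = 3
x[4] = -3
x[5] = 0
x[6] = 1
x[7] = 2

x = [1, 1, 1, 3, -3, 0, 1, 2]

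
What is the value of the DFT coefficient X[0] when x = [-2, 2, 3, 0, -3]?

X[0] = Σ(n=0 to 4) x[n] · ω_5^0 = Σ x[n]
= (-2) + (2) + (3) + (0) + (-3)

X[0] = 0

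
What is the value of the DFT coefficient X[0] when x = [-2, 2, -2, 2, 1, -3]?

X[0] = Σ(n=0 to 5) x[n] · ω_6^0 = Σ x[n]
= (-2) + (2) + (-2) + (2) + (1) + (-3)

X[0] = -2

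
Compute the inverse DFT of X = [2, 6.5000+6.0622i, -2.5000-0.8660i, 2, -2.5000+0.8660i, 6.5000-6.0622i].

x[n] = (1/6) Σ(k=0 to 5) X[k] · e^(2πikn/6)

Computing each x[n]:
x[0] = 2
x[1] = 0
x[2] = -2
x[3] = -3
x[4] = 2
x[5] = 3

x = [2, 0, -2, -3, 2, 3]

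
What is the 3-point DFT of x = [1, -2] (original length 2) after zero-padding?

Original 2-point DFT: [-1, 3]
Zero-padded 3-point DFT provides frequency interpolation.

DFT_3([x, 0, ...]) = [-1, 2.0000+1.7321i, 2.0000-1.7321i]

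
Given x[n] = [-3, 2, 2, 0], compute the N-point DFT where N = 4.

X[k] = Σ(n=0 to 3) x[n] · ω_4^(nk)
where ω_4 = e^(-2πi/4)

Computing each X[k]:
X[0] = 1
X[1] = -5-2i
X[2] = -3
X[3] = -5+2i

X = [1, -5-2i, -3, -5+2i]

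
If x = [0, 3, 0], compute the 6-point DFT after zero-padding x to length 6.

Original 3-point DFT: [3, -1.5000-2.5981i, -1.5000+2.5981i]
Zero-padded 6-point DFT provides frequency interpolation.

DFT_6([x, 0, ...]) = [3, 1.5000-2.5981i, -1.5000-2.5981i, -3, -1.5000+2.5981i, 1.5000+2.5981i]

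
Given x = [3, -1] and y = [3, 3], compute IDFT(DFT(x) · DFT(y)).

(x ⊛ y)[n] = Σ(m=0 to 1) x[m] · y[(n-m) mod 2]

Computing each output sample:
(x ⊛ y)[0] = 6
(x ⊛ y)[1] = 6

x ⊛ y = [6, 6]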